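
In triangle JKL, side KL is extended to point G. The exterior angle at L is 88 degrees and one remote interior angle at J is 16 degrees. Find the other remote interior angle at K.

By the exterior angle theorem: exterior angle = sum of remote interior angles.
88 = 16 + angle K
angle K = 88 - 16 = 72 degrees

72 degrees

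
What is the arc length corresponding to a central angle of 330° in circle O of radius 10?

Arc length = 2πr × θ/360
= 2π × 10 × 11/12
= 55*pi/3

55*pi/3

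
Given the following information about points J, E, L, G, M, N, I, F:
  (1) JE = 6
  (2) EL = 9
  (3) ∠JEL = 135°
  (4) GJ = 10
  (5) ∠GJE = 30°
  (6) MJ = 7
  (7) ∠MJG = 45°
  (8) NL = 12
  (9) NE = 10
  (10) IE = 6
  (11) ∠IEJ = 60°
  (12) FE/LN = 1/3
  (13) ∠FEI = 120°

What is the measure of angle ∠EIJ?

Step 1: By the law of cosines on triangle IEJ: IJ² = 6² + 6² − 2·6·6·cos(60°) = 36, so IJ = 6.
Step 2: By the inverse law of cosines on triangle EIJ: cos(∠EIJ) = (6² + 6² − 6²) / (2·6·6) = 36/72 = 0.5, so ∠EIJ = 60°.

Therefore, the measure of angle ∠EIJ = 60°.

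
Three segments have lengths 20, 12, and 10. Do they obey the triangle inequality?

For three segments to close into a triangle, no single side can be as long as the other two combined.
The longest side is 20, and 10 + 12 = 22 > 20.
A triangle can be formed.

Yes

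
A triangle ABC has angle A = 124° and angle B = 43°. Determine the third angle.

Let angle C = x. Then 124 + 43 + x = 180.
x = 180 - 167 = 13 degrees.

13 degrees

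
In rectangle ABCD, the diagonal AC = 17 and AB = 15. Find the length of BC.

b = sqrt(d^2 - a^2) = sqrt(289 - 225) = sqrt(64) = 8

8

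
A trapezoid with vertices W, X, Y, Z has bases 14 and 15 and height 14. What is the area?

A trapezoid's area equals the midsegment times the height.
The midsegment is (14 + 15) / 2 = 29/2.
Area = 29/2 * 14 = 203.

203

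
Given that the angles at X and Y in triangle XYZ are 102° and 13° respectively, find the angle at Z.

Let angle Z = x. Then 102 + 13 + x = 180.
x = 180 - 115 = 65 degrees.

65 degrees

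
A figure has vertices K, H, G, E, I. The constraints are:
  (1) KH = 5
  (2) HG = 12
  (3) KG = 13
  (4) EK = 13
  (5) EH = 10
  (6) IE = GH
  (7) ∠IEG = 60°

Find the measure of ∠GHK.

Step 1: By the inverse law of cosines on triangle GHK: cos(∠GHK) = (12² + 5² − 13²) / (2·12·5) = 0/120 = 0, so ∠GHK = 90°.

Therefore, the measure of angle ∠GHK = 90°.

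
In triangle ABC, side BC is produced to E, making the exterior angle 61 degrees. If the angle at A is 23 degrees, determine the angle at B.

angle B = 61 - 23 = 38 degrees (exterior angle theorem).

38 degrees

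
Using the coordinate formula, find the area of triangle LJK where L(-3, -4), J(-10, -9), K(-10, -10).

The Shoelace formula computes the area from vertex coordinates by summing cross products.
For vertices (-3,-4), (-10,-9), (-10,-10):
Signed sum = -3*-9 - -10*-4 + -10*-10 - -10*-9 + -10*-4 - -3*-10
= -13 + 10 + 10 = 7
Area = (1/2)|7| = 7/2.

7/2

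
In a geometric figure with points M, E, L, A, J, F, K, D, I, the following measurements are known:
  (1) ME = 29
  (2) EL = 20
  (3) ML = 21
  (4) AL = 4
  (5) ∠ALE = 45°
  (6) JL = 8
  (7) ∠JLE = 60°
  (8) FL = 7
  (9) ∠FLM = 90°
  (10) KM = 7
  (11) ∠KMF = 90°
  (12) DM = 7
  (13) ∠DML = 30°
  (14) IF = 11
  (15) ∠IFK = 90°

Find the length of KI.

Step 1: By the law of cosines on triangle FLM: FM² = 7² + 21² − 2·7·21·cos(90°) = 490, so FM = 7·√10.
Step 2: By the law of cosines on triangle FMK: FK² = (7·√10)² + 7² − 2·7·√10·7·cos(90°) = 539, so FK = 7·√11.
Step 3: By the law of cosines on triangle KFI: KI² = (7·√11)² + 11² − 2·7·√11·11·cos(90°) = 660, so KI = 2·√165.

Therefore, the length of KI = 2·√165.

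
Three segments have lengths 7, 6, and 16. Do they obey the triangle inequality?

No.
The triangle inequality is violated: 7 + 6 = 13 ≤ 16.
These lengths cannot form a triangle.

No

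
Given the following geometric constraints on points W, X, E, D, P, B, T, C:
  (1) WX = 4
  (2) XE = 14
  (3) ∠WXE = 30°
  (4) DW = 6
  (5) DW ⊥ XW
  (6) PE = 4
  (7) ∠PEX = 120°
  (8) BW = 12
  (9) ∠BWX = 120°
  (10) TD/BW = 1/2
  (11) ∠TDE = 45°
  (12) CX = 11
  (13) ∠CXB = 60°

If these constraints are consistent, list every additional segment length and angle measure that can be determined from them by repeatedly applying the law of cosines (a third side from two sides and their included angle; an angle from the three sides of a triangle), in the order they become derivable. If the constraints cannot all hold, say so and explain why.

The constraints are consistent. Derivable facts, in order:
After 1 step:
- WE ≈ 10.72
- XB = 4·√13
- XD = 2·√13
- XP = 2·√67
After 2 steps:
- BC ≈ 13.05
- ∠BXW = 46.1°
- ∠DXW = 56.31°
- ∠EPX = 47.78°
- ∠EWX = 139.25°
- ∠EXP = 12.22°
- ∠WBX = 13.9°
- ∠WDX = 33.69°
- ∠WEX = 10.75°
After 3 steps:
- ∠BCX = 73.12°
- ∠CBX = 46.88°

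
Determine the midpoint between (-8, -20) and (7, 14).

M = ((x₁ + x₂)/2, (y₁ + y₂)/2)
= ((-8 + 7)/2, (-20 + 14)/2)
= (-1/2, -6/2) = (-1/2, -3)

(-1/2, -3)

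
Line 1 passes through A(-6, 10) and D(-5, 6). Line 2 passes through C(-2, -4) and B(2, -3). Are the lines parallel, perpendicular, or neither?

Slope of line 1: m1 = (6 - 10)/(-5 - -6) = -4/1 = -4
Slope of line 2: m2 = (-3 - -4)/(2 - -2) = 1/4 = 1/4
m1 * m2 = -1, so perpendicular.

Perpendicular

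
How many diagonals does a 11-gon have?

Total line segments between 11 vertices = C(11,2) = 55.
Subtract the 11 sides: 55 - 11 = 44 diagonals.

44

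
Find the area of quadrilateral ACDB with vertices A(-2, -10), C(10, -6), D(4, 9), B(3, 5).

The Shoelace formula works by pairing each vertex with the next (cycling back to the first).
For each pair, compute x_i*y_(i+1) - x_(i+1)*y_i:
  (-2*-6 - 10*-10) = 112
  (10*9 - 4*-6) = 114
  (4*5 - 3*9) = -7
  (3*-10 - -2*5) = -20
Taking half the absolute value of the total: Area = (1/2)(199) = 199/2.

199/2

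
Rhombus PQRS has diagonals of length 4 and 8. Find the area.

Area = (4 * 8) / 2 = 32 / 2 = 16

16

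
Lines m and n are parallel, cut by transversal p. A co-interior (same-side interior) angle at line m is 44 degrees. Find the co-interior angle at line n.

Co-interior angles (same-side interior) formed by parallel lines and a transversal are supplementary (sum to 180 degrees).
The given angle is 44 degrees.
The co-interior angle = 180 - 44 = 136 degrees.

136 degrees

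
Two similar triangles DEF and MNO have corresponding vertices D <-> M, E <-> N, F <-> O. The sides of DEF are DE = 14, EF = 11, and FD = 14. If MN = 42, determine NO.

Similar triangles have proportional sides. Setting up the proportion:
MN / DE = NO / EF
42 / 14 = NO / 11
NO = 11 * 42 / 14 = 33.

33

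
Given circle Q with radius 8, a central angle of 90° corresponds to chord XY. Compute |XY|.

Chord = 2(8) sin(45°) = 8*sqrt(2)

8*sqrt(2)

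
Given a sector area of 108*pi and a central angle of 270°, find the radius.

r² = 360 × 108*pi / (π × 270) = 144, so r = 12.

12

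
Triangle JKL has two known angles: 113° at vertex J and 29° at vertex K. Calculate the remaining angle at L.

By the triangle angle sum property, the three interior angles of any triangle add up to 180°.
We know angle J = 113° and angle K = 29°, so their sum is 142°.
Therefore angle L = 180° - 142° = 38°.

38 degrees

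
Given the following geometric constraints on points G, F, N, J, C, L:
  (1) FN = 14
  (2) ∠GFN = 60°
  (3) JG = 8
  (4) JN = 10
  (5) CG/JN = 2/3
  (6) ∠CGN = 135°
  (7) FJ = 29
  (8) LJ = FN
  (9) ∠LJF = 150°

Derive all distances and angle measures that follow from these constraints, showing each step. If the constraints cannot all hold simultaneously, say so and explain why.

These constraints are not satisfiable: by the triangle inequality in triangle NFJ, (1) FN = 14 and (4) JN = 10 force FJ ≤ 14 + 10 = 24, but (7) says FJ = 29. No planar figure meets all of them, so nothing further can be derived.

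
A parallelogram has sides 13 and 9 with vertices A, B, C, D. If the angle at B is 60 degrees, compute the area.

Area = 13 * 9 * sin(60°) = 117 * sqrt(3)/2 = 117*sqrt(3)/2

117*sqrt(3)/2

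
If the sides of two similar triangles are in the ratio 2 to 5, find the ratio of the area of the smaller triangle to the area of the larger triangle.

The ratio of areas of similar triangles equals the square of the side ratio.
Side ratio = 2:5
Area ratio = (2/5)^2 = 4/25 = 4:25

4:25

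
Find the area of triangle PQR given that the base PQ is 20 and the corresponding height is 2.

A triangle's area is half the area of a rectangle with the same base and height.
Area = (1/2) * 20 * 2 = 20.

20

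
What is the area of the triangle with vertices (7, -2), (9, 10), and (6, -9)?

Using the Shoelace formula for a triangle:
Area = (1/2)|x0(y1 - y2) + x1(y2 - y0) + x2(y0 - y1)|
Area = (1/2)|7(10 - -9) + 9(-9 - -2) + 6(-2 - 10)|
Area = (1/2)|133 + -63 + -72|
Area = (1/2)|-2|
Area = (1/2)(2)
Area = 1

1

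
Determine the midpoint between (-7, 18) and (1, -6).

The midpoint is the average of the coordinates:
x: (-7 + 1)/2 = -3
y: (18 + -6)/2 = 6
Midpoint = (-3, 6)

(-3, 6)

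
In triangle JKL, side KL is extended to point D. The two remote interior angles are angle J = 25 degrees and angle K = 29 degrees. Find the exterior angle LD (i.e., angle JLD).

By the exterior angle theorem, an exterior angle of a triangle equals the sum of the two remote interior angles.
Exterior angle = angle J + angle K
Exterior angle = 25 + 29 = 54 degrees

54 degrees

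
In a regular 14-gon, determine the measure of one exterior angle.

Each exterior angle of a regular n-gon is 360 / n.
For n = 14: 360 / 14 = 180/7 degrees.

180/7 degrees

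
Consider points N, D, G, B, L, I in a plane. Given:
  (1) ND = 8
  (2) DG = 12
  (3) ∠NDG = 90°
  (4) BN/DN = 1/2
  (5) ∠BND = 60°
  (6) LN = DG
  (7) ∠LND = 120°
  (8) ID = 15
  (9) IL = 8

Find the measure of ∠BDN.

From the given relations: BN = 1/2·DN = 1/2·8 = 4.
Step 1: By the law of cosines on triangle DNB: DB² = 8² + 4² − 2·8·4·cos(60°) = 48, so DB = 4·√3.
Step 2: By the inverse law of cosines on triangle BDN: cos(∠BDN) = ((4·√3)² + 8² − 4²) / (2·4·√3·8) = 96/110.85 = 0.866, so ∠BDN = 30°.

Therefore, the measure of angle ∠BDN = 30°.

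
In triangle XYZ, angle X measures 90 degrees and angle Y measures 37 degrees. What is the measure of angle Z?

angle Z = 180 - 90 - 37 = 53 degrees.

53 degrees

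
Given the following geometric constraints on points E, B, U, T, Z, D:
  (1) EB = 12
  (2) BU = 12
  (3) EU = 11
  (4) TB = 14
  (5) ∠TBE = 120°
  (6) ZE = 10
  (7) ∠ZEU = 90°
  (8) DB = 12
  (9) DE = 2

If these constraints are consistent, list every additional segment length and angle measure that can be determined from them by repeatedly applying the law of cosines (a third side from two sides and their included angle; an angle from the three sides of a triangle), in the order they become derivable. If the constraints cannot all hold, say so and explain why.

The constraints are consistent. Derivable facts, in order:
After 1 step:
- ET = 2·√127
- UZ ≈ 14.87
- ∠BDE = 85.22°
- ∠BED = 85.22°
- ∠BEU = 62.72°
- ∠BUE = 62.72°
- ∠DBE = 9.56°
- ∠EBU = 54.56°
After 2 steps:
- ∠BET = 32.54°
- ∠BTE = 27.46°
- ∠EUZ = 42.27°
- ∠EZU = 47.73°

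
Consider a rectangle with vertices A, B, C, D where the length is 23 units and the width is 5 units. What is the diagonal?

Using the Pythagorean theorem:
d² = 23² + 5² = 529 + 25 = 554
d = sqrt(554)

sqrt(554)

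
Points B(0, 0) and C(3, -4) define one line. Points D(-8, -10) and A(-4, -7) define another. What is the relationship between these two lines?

Slope of line 1: m1 = (-4 - 0)/(3 - 0) = -4/3 = -4/3
Slope of line 2: m2 = (-7 - -10)/(-4 - -8) = 3/4 = 3/4
m1 * m2 = (-4/3) * (3/4) = -1 = -1, so the lines are perpendicular.

Perpendicular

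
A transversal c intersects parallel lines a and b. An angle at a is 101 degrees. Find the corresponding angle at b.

Corresponding angles formed by parallel lines and a transversal are equal.
The given angle is 101 degrees.
The corresponding angle = 101 degrees.

101 degrees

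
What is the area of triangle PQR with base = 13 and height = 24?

Area = (1/2)(13)(24) = 156

156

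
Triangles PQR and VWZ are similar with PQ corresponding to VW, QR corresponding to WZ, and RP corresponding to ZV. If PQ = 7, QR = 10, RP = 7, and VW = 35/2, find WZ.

Since the triangles are similar, the ratio of corresponding sides is constant.
Scale factor k = VW / PQ = 35/2 / 7 = 5/2
WZ = k * QR = 5/2 * 10 = 25

25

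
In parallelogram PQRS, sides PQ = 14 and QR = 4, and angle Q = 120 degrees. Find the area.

The area of a parallelogram equals the product of two adjacent sides times the sine of the included angle.
This is because the height equals 4 * sin(120°) = 2*sqrt(3).
Area = 14 * 2*sqrt(3) = 28*sqrt(3)

28*sqrt(3)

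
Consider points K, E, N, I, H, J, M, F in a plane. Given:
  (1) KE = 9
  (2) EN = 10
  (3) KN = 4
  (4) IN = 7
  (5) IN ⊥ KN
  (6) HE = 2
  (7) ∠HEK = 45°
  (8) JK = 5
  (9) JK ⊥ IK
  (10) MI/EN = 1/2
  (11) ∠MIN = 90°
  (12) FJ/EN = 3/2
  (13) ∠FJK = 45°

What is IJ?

Step 1: By the law of cosines on triangle INK: IK² = 7² + 4² − 2·7·4·cos(90°) = 65, so IK = √65.
Step 2: By the law of cosines on triangle IKJ: IJ² = √65² + 5² − 2·√65·5·cos(90°) = 90, so IJ = 3·√10.

Therefore, the length of IJ = 3·√10.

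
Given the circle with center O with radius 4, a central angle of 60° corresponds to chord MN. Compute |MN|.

Drop a perpendicular from the center to the chord, bisecting both the chord and the central angle.
Each half-chord = r sin(θ/2) = 4 sin(30°).
The full chord = 2 × 4 × sin(30°) = 4.

4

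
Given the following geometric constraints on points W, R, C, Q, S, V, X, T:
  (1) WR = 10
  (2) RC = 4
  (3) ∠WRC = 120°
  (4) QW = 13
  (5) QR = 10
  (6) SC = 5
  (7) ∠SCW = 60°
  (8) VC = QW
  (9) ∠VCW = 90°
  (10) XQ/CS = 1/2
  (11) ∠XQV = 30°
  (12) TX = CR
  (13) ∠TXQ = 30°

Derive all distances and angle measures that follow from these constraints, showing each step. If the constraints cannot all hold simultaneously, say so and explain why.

The constraints are consistent.

From the given relations:
  VC = QW = 13
  XQ = 1/2·CS = 1/2·5 ≈ 2.5
  TX = CR = 4

Step 1: From WR = 10, RC = 4, and ∠WRC = 120°, by the law of cosines:
  WC² = WR² + RC² - 2·WR·RC·cos(120°) = 100 + 16 + 40 = 156
  WC = 2·√39

Step 2: From QX = 2.5, XT = 4, and ∠QXT = 30°, by the law of cosines:
  QT² = QX² + XT² - 2·QX·XT·cos(30°) = 6.25 + 16 - 17.32 = 4.929
  QT ≈ 2.22

Step 3: From WQ = 13, WR = 10, QR = 10, by the inverse law of cosines:
  cos(∠QWR) = (WQ² + WR² - QR²) / (2·WQ·WR)
  ∠QWR = 49.46°

Step 4: From RQ = 10, RW = 10, QW = 13, by the inverse law of cosines:
  cos(∠QRW) = (RQ² + RW² - QW²) / (2·RQ·RW)
  ∠QRW = 81.08°

Step 5: From QR = 10, QW = 13, RW = 10, by the inverse law of cosines:
  cos(∠RQW) = (QR² + QW² - RW²) / (2·QR·QW)
  ∠RQW = 49.46°

Step 6: From WC = 2·√39, CS = 5, and ∠WCS = 60°, by the law of cosines:
  WS² = WC² + CS² - 2·WC·CS·cos(60°) = 156 + 25 - 62.45 = 118.6
  WS ≈ 10.89

Step 7: From WC = 2·√39, CV = 13, and ∠WCV = 90°, by the law of cosines:
  WV² = WC² + CV² - 2·WC·CV·cos(90°) = 156 + 169 - 0 = 325
  WV = 5·√13

Step 8: From WC = 2·√39, WR = 10, CR = 4, by the inverse law of cosines:
  cos(∠CWR) = (WC² + WR² - CR²) / (2·WC·WR)
  ∠CWR = 16.1°

Step 9: From CR = 4, CW = 2·√39, RW = 10, by the inverse law of cosines:
  cos(∠RCW) = (CR² + CW² - RW²) / (2·CR·CW)
  ∠RCW = 43.9°

Step 10: From QT = 2.22, QX = 2.5, TX = 4, by the inverse law of cosines:
  cos(∠TQX) = (QT² + QX² - TX²) / (2·QT·QX)
  ∠TQX = 115.74°

Step 11: From TQ = 2.22, TX = 4, QX = 2.5, by the inverse law of cosines:
  cos(∠QTX) = (TQ² + TX² - QX²) / (2·TQ·TX)
  ∠QTX = 34.26°

Step 12: From WC = 2·√39, WS = 10.89, CS = 5, by the inverse law of cosines:
  cos(∠CWS) = (WC² + WS² - CS²) / (2·WC·WS)
  ∠CWS = 23.43°

Step 13: From WC = 2·√39, WV = 5·√13, CV = 13, by the inverse law of cosines:
  cos(∠CWV) = (WC² + WV² - CV²) / (2·WC·WV)
  ∠CWV = 46.15°

Step 14: From SC = 5, SW = 10.89, CW = 2·√39, by the inverse law of cosines:
  cos(∠CSW) = (SC² + SW² - CW²) / (2·SC·SW)
  ∠CSW = 96.57°

Step 15: From VC = 13, VW = 5·√13, CW = 2·√39, by the inverse law of cosines:
  cos(∠CVW) = (VC² + VW² - CW²) / (2·VC·VW)
  ∠CVW = 43.85°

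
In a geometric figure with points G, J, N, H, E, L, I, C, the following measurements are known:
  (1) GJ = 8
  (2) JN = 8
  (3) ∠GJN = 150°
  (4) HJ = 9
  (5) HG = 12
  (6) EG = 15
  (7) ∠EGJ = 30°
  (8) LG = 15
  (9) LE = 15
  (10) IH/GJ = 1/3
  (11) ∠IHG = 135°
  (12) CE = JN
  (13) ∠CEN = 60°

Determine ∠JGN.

Step 1: By the law of cosines on triangle GJN: GN² = 8² + 8² − 2·8·8·cos(150°) = 238.85, so GN ≈ 15.45.
Step 2: By the inverse law of cosines on triangle JGN: cos(∠JGN) = (8² + 15.45² − 8²) / (2·8·15.45) = 238.85/247.28 = 0.9659, so ∠JGN = 15°.

Therefore, the measure of angle ∠JGN = 15°.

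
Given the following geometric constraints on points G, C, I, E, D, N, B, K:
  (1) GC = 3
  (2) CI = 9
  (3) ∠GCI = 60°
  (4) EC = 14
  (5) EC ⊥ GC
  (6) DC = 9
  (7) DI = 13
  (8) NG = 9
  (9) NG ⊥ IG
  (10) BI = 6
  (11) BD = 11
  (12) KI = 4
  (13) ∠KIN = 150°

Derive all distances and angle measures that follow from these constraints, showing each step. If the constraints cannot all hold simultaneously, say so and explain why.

The constraints are consistent.

Step 1: From GC = 3, CI = 9, and ∠GCI = 60°, by the law of cosines:
  GI² = GC² + CI² - 2·GC·CI·cos(60°) = 9 + 81 - 27 = 63
  GI = 3·√7

Step 2: From GC = 3, CE = 14, and ∠GCE = 90°, by the law of cosines:
  GE² = GC² + CE² - 2·GC·CE·cos(90°) = 9 + 196 - 0 = 205
  GE ≈ 14.32

Step 3: From CD = 9, CI = 9, DI = 13, by the inverse law of cosines:
  cos(∠DCI) = (CD² + CI² - DI²) / (2·CD·CI)
  ∠DCI = 92.48°

Step 4: From IB = 6, ID = 13, BD = 11, by the inverse law of cosines:
  cos(∠BID) = (IB² + ID² - BD²) / (2·IB·ID)
  ∠BID = 57.42°

Step 5: From IC = 9, ID = 13, CD = 9, by the inverse law of cosines:
  cos(∠CID) = (IC² + ID² - CD²) / (2·IC·ID)
  ∠CID = 43.76°

Step 6: From DB = 11, DI = 13, BI = 6, by the inverse law of cosines:
  cos(∠BDI) = (DB² + DI² - BI²) / (2·DB·DI)
  ∠BDI = 27.36°

Step 7: From DC = 9, DI = 13, CI = 9, by the inverse law of cosines:
  cos(∠CDI) = (DC² + DI² - CI²) / (2·DC·DI)
  ∠CDI = 43.76°

Step 8: From BD = 11, BI = 6, DI = 13, by the inverse law of cosines:
  cos(∠DBI) = (BD² + BI² - DI²) / (2·BD·BI)
  ∠DBI = 95.22°

Step 9: From IG = 3·√7, GN = 9, and ∠IGN = 90°, by the law of cosines:
  IN² = IG² + GN² - 2·IG·GN·cos(90°) = 63 + 81 - 0 = 144
  IN = 12

Step 10: From GC = 3, GE = 14.32, CE = 14, by the inverse law of cosines:
  cos(∠CGE) = (GC² + GE² - CE²) / (2·GC·GE)
  ∠CGE = 77.91°

Step 11: From GC = 3, GI = 3·√7, CI = 9, by the inverse law of cosines:
  cos(∠CGI) = (GC² + GI² - CI²) / (2·GC·GI)
  ∠CGI = 100.89°

Step 12: From IC = 9, IG = 3·√7, CG = 3, by the inverse law of cosines:
  cos(∠CIG) = (IC² + IG² - CG²) / (2·IC·IG)
  ∠CIG = 19.11°

Step 13: From EC = 14, EG = 14.32, CG = 3, by the inverse law of cosines:
  cos(∠CEG) = (EC² + EG² - CG²) / (2·EC·EG)
  ∠CEG = 12.09°

Step 14: From NI = 12, IK = 4, and ∠NIK = 150°, by the law of cosines:
  NK² = NI² + IK² - 2·NI·IK·cos(150°) = 144 + 16 + 83.14 = 243.1
  NK ≈ 15.59

Step 15: From IG = 3·√7, IN = 12, GN = 9, by the inverse law of cosines:
  cos(∠GIN) = (IG² + IN² - GN²) / (2·IG·IN)
  ∠GIN = 48.59°

Step 16: From NG = 9, NI = 12, GI = 3·√7, by the inverse law of cosines:
  cos(∠GNI) = (NG² + NI² - GI²) / (2·NG·NI)
  ∠GNI = 41.41°

Step 17: From NI = 12, NK = 15.59, IK = 4, by the inverse law of cosines:
  cos(∠INK) = (NI² + NK² - IK²) / (2·NI·NK)
  ∠INK = 7.37°

Step 18: From KI = 4, KN = 15.59, IN = 12, by the inverse law of cosines:
  cos(∠IKN) = (KI² + KN² - IN²) / (2·KI·KN)
  ∠IKN = 22.63°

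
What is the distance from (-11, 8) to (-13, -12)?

d = sqrt((-2)^2 + (-20)^2) = sqrt(404) = 2*sqrt(101)

2*sqrt(101)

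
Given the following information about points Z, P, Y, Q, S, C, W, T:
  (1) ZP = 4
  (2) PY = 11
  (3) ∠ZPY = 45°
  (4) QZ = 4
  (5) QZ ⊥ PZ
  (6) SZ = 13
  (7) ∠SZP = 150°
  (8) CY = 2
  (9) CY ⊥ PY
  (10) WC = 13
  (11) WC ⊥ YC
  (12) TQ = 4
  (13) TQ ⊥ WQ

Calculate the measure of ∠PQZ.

Step 1: By the law of cosines on triangle QZP: QP² = 4² + 4² − 2·4·4·cos(90°) = 32, so QP = 4·√2.
Step 2: By the inverse law of cosines on triangle PQZ: cos(∠PQZ) = ((4·√2)² + 4² − 4²) / (2·4·√2·4) = 32/45.25 = 0.7071, so ∠PQZ = 45°.

Therefore, the measure of angle ∠PQZ = 45°.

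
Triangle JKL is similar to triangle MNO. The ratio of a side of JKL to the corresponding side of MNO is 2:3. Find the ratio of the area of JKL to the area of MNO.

The ratio of areas of similar triangles equals the square of the side ratio.
Side ratio = 2:3
Area ratio = (2/3)^2 = 4/9 = 4:9

4:9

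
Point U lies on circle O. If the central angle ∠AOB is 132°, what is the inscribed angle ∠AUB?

By the inscribed angle theorem, the inscribed angle is half the central angle.
Inscribed angle = 132° / 2 = 66°

66°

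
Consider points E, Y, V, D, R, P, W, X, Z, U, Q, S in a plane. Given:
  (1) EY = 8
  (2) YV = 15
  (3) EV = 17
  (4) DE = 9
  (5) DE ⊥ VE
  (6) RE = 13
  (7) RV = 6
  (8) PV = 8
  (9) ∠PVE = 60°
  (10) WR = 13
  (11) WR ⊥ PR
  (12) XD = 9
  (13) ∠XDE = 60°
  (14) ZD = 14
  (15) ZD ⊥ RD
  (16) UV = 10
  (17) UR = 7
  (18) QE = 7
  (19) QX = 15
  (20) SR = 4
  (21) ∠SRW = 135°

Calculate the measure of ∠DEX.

Step 1: By the law of cosines on triangle EDX: EX² = 9² + 9² − 2·9·9·cos(60°) = 81, so EX = 9.
Step 2: By the inverse law of cosines on triangle DEX: cos(∠DEX) = (9² + 9² − 9²) / (2·9·9) = 81/162 = 0.5, so ∠DEX = 60°.

Therefore, the measure of angle ∠DEX = 60°.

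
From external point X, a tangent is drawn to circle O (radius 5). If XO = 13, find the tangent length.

Let T be the point of tangency. Then OT ⊥ XT (radius ⊥ tangent).
In right triangle OTX: OX² = OT² + XT²
13² = 5² + XT²
XT² = 144, XT = 12

12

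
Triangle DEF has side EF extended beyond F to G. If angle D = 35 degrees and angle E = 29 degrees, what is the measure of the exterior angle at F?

Exterior angle = 35 + 29 = 64 degrees (exterior angle theorem).

64 degrees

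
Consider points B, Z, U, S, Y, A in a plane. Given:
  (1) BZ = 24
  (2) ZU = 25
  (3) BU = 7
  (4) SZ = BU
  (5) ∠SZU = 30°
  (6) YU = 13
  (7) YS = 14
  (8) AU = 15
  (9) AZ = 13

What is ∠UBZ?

Step 1: By the inverse law of cosines on triangle UBZ: cos(∠UBZ) = (7² + 24² − 25²) / (2·7·24) = 0/336 = 0, so ∠UBZ = 90°.

Therefore, the measure of angle ∠UBZ = 90°.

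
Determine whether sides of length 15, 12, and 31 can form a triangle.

No.
The triangle inequality is violated: 15 + 12 = 27 ≤ 31.
These lengths cannot form a triangle.

No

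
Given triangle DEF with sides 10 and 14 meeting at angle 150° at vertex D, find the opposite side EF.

When two sides and the included angle are known, the law of cosines gives the third side.
c^2 = a^2 + b^2 - 2ab cos(C) generalizes the Pythagorean theorem to non-right triangles.
Here: EF^2 = 100 + 196 - 280*(-sqrt(3)/2) = 140*sqrt(3) + 296
EF = 2*sqrt(35*sqrt(3) + 74)

2*sqrt(35*sqrt(3) + 74)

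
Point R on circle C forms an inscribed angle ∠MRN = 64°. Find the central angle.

The inscribed angle theorem states that a central angle is always twice any inscribed angle that subtends the same arc.
Since the inscribed angle is 64°, the central angle = 2 × 64° = 128°.

128°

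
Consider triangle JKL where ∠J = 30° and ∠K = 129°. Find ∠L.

Let angle L = x. Then 30 + 129 + x = 180.
x = 180 - 159 = 21 degrees.

21 degrees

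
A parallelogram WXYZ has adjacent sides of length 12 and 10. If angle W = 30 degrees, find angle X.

In a parallelogram, consecutive angles are supplementary (sum to 180°).
angle X = 180 - angle W
angle X = 180 - 30
angle X = 150 degrees

150 degrees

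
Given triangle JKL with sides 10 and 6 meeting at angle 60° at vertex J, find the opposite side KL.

Law of cosines: KL^2 = 10^2 + 6^2 - 2(10)(6)cos(60°) = 76, so KL = 2*sqrt(19).

2*sqrt(19)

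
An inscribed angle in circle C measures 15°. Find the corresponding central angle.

Central angle = 2 × 15° = 30° (inscribed angle theorem).

30°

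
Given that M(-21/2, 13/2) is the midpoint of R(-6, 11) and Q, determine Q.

Using the midpoint formula: M = ((x1 + x2)/2, (y1 + y2)/2)
We know M = (-21/2, 13/2) and R = (-6, 11)
For x: -21/2 = (-6 + x2)/2, so x2 = 2*-21/2 - -6 = -15
For y: 13/2 = (11 + y2)/2, so y2 = 2*13/2 - 11 = 2
Q = (-15, 2)

(-15, 2)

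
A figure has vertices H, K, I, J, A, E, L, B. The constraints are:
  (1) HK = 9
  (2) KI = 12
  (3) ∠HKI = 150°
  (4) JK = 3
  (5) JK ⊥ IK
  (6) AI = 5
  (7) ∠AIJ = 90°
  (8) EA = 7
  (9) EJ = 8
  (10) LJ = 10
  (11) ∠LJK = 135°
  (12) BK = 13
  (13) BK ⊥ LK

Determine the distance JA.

Step 1: By the law of cosines on triangle JKI: JI² = 3² + 12² − 2·3·12·cos(90°) = 153, so JI = 3·√17.
Step 2: By the law of cosines on triangle JIA: JA² = (3·√17)² + 5² − 2·3·√17·5·cos(90°) = 178, so JA = √178.

Therefore, the length of JA = √178.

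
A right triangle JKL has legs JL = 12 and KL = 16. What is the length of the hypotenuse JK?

By the Pythagorean theorem: JK^2 = JL^2 + KL^2
JK^2 = 12^2 + 16^2 = 144 + 256 = 400
JK = sqrt(400) = 20

20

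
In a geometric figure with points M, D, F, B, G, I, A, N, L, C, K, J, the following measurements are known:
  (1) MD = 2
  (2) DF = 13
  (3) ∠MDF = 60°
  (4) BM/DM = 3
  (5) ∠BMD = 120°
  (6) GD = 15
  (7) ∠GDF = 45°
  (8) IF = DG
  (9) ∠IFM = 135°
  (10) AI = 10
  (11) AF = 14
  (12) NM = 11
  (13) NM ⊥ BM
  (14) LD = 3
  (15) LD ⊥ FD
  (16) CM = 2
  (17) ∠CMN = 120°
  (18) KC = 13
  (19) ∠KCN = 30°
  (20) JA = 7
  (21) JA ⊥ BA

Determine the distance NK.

Step 1: By the law of cosines on triangle CMN: CN² = 2² + 11² − 2·2·11·cos(120°) = 147, so CN = 7·√3.
Step 2: By the law of cosines on triangle NCK: NK² = (7·√3)² + 13² − 2·7·√3·13·cos(30°) = 43, so NK = √43.

Therefore, the length of NK = √43.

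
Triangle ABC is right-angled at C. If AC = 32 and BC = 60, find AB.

AB = sqrt(32^2 + 60^2) = sqrt(4624) = 68

68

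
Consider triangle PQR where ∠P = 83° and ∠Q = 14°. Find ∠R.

The interior angles sum to 180°: angle R = 180 - 83 - 14 = 83°.
The triangle is acute (angles 83°, 14°, 83°).

83 degrees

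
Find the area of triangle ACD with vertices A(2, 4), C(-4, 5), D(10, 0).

Shoelace: Area = (1/2)|2(5-0) + -4(0-4) + 10(4-5)| = (1/2)(16) = 8

8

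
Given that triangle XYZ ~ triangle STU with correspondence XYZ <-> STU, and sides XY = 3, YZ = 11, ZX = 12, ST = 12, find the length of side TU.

Similar triangles have proportional sides. Setting up the proportion:
ST / XY = TU / YZ
12 / 3 = TU / 11
TU = 11 * 12 / 3 = 44.

44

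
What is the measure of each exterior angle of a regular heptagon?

Each exterior angle of a regular n-gon is 360 / n.
For n = 7: 360 / 7 = 360/7 degrees.

360/7 degrees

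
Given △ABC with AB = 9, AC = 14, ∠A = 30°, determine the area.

Area = (1/2) * AB * AC * sin(A)
Area = (1/2) * 9 * 14 * sin(30°)
Area = (1/2) * 9 * 14 * 1/2
Area = 63/2

63/2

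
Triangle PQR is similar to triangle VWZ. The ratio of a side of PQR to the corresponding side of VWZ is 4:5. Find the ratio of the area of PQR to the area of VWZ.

Area scales with the square of linear dimensions. If every length is multiplied by 4/5, then the area is multiplied by (4/5)^2 = 16/25.
The area ratio is 16:25.

16:25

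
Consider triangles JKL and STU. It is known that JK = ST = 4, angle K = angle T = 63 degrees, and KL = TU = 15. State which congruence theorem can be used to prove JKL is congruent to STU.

The given information provides:
JK = ST = 4, angle K = angle T = 63 degrees, and KL = TU = 15
This matches the SAS congruence theorem.
Two pairs of corresponding sides and the included angle are equal (Side-Angle-Side).

SAS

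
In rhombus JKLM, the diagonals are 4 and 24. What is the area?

Area = (4 * 24) / 2 = 96 / 2 = 48

48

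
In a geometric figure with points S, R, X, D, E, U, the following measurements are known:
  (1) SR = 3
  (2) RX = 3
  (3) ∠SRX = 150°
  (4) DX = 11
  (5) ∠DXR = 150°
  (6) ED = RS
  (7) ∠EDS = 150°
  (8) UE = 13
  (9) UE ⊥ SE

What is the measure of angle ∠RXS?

Step 1: By the law of cosines on triangle XRS: XS² = 3² + 3² − 2·3·3·cos(150°) = 33.59, so XS ≈ 5.8.
Step 2: By the inverse law of cosines on triangle RXS: cos(∠RXS) = (3² + 5.8² − 3²) / (2·3·5.8) = 33.59/34.77 = 0.9659, so ∠RXS = 15°.

Therefore, the measure of angle ∠RXS = 15°.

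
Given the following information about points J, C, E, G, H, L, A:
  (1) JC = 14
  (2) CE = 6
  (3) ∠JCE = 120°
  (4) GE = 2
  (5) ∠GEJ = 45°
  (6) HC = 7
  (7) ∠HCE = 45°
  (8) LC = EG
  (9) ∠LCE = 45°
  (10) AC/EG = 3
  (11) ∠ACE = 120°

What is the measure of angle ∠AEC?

From the given relations: AC = 3·EG = 3·2 = 6.
Step 1: By the law of cosines on triangle ECA: EA² = 6² + 6² − 2·6·6·cos(120°) = 108, so EA = 6·√3.
Step 2: By the inverse law of cosines on triangle AEC: cos(∠AEC) = ((6·√3)² + 6² − 6²) / (2·6·√3·6) = 108/124.71 = 0.866, so ∠AEC = 30°.

Therefore, the measure of angle ∠AEC = 30°.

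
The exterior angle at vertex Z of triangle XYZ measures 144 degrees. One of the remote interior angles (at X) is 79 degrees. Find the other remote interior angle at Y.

angle Y = 144 - 79 = 65 degrees (exterior angle theorem).

65 degrees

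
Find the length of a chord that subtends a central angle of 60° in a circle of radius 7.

Drop a perpendicular from the center to the chord, bisecting both the chord and the central angle.
Each half-chord = r sin(θ/2) = 7 sin(30°).
The full chord = 2 × 7 × sin(30°) = 7.

7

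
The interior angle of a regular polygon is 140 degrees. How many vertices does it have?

Exterior angle = 180 - 140 = 40. n = 360 / 40 = 9.

9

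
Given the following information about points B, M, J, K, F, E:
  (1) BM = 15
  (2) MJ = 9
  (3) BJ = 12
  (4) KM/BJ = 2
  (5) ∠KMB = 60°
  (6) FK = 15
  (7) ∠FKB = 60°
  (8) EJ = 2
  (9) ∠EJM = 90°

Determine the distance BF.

From the given relations: KM = 2·BJ = 2·12 = 24.
Step 1: By the law of cosines on triangle BMK: BK² = 15² + 24² − 2·15·24·cos(60°) = 441, so BK = 21.
Step 2: By the law of cosines on triangle BKF: BF² = 21² + 15² − 2·21·15·cos(60°) = 351, so BF = 3·√39.

Therefore, the length of BF = 3·√39.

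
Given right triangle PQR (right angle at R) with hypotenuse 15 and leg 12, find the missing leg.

QR = sqrt(15^2 - 12^2) = sqrt(81) = 9

9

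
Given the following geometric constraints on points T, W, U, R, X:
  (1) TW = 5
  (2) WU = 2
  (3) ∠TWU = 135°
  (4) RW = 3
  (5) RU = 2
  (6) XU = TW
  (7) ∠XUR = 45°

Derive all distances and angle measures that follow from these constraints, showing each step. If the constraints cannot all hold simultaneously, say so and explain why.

The constraints are consistent.

From the given relations:
  XU = TW = 5

Step 1: From TW = 5, WU = 2, and ∠TWU = 135°, by the law of cosines:
  TU² = TW² + WU² - 2·TW·WU·cos(135°) = 25 + 4 + 14.14 = 43.14
  TU ≈ 6.57

Step 2: From RU = 2, UX = 5, and ∠RUX = 45°, by the law of cosines:
  RX² = RU² + UX² - 2·RU·UX·cos(45°) = 4 + 25 - 14.14 = 14.86
  RX ≈ 3.85

Step 3: From WR = 3, WU = 2, RU = 2, by the inverse law of cosines:
  cos(∠RWU) = (WR² + WU² - RU²) / (2·WR·WU)
  ∠RWU = 41.41°

Step 4: From UR = 2, UW = 2, RW = 3, by the inverse law of cosines:
  cos(∠RUW) = (UR² + UW² - RW²) / (2·UR·UW)
  ∠RUW = 97.18°

Step 5: From RU = 2, RW = 3, UW = 2, by the inverse law of cosines:
  cos(∠URW) = (RU² + RW² - UW²) / (2·RU·RW)
  ∠URW = 41.41°

Step 6: From TU = 6.57, TW = 5, UW = 2, by the inverse law of cosines:
  cos(∠UTW) = (TU² + TW² - UW²) / (2·TU·TW)
  ∠UTW = 12.43°

Step 7: From UT = 6.57, UW = 2, TW = 5, by the inverse law of cosines:
  cos(∠TUW) = (UT² + UW² - TW²) / (2·UT·UW)
  ∠TUW = 32.57°

Step 8: From RU = 2, RX = 3.85, UX = 5, by the inverse law of cosines:
  cos(∠URX) = (RU² + RX² - UX²) / (2·RU·RX)
  ∠URX = 113.48°

Step 9: From XR = 3.85, XU = 5, RU = 2, by the inverse law of cosines:
  cos(∠RXU) = (XR² + XU² - RU²) / (2·XR·XU)
  ∠RXU = 21.52°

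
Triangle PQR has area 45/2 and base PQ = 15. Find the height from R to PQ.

height = 2 * 45/2 / 15 = 3

3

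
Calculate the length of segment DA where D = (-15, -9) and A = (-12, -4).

d = sqrt((-12 - -15)^2 + (-4 - -9)^2)
d = sqrt(3^2 + 5^2)
d = sqrt(9 + 25)
d = sqrt(34)

sqrt(34)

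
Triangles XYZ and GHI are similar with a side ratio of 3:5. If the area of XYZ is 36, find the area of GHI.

The ratio of areas of similar triangles = (side ratio)^2.
Side ratio = 3:5, so area ratio = 9:25.
Area of GHI / Area of XYZ = 25/9
Area of GHI = 36 * 25/9 = 100

100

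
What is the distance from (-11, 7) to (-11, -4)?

The horizontal distance is |-11 - -11| = 0 and the vertical distance is |-4 - 7| = 11.
By the Pythagorean theorem, d = sqrt(0^2 + 11^2) = sqrt(121) = 11.

11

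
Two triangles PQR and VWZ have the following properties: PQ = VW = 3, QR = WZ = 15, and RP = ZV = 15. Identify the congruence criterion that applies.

Consider the given information: PQ = VW = 3, QR = WZ = 15, and RP = ZV = 15
This is not ASA or AAS: ASA requires two angles and the side between them. AAS requires two angles and a non-included side.
The correct criterion is SSS. All three pairs of corresponding sides are equal (Side-Side-Side).

SSS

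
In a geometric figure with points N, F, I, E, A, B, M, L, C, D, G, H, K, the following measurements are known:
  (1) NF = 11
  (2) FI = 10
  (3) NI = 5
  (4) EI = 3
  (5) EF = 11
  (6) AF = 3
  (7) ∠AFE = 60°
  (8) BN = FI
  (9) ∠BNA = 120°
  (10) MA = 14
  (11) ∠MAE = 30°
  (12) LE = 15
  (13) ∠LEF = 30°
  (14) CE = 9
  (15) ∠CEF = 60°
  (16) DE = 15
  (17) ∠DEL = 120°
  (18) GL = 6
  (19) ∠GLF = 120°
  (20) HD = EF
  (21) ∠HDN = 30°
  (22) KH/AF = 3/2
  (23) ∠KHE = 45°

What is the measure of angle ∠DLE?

Step 1: By the law of cosines on triangle LED: LD² = 15² + 15² − 2·15·15·cos(120°) = 675, so LD = 15·√3.
Step 2: By the inverse law of cosines on triangle DLE: cos(∠DLE) = ((15·√3)² + 15² − 15²) / (2·15·√3·15) = 675/779.42 = 0.866, so ∠DLE = 30°.

Therefore, the measure of angle ∠DLE = 30°.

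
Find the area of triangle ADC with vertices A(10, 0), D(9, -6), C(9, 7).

The Shoelace formula computes the area from vertex coordinates by summing cross products.
For vertices (10,0), (9,-6), (9,7):
Signed sum = 10*-6 - 9*0 + 9*7 - 9*-6 + 9*0 - 10*7
= -60 + 117 + -70 = -13
Area = (1/2)|-13| = 13/2.

13/2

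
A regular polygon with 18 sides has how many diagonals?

Total line segments between 18 vertices = C(18,2) = 153.
Subtract the 18 sides: 153 - 18 = 135 diagonals.

135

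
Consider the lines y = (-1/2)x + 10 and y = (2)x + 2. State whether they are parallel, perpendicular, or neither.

Slope of line 1: m1 = -1/2
Slope of line 2: m2 = 2
m1 * m2 = (-1/2) * (2) = -1 = -1, so the lines are perpendicular.

Perpendicular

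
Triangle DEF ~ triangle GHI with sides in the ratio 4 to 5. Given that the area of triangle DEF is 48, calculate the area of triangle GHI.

The ratio of areas of similar triangles = (side ratio)^2.
Side ratio = 4:5, so area ratio = 16:25.
Area of GHI / Area of DEF = 25/16
Area of GHI = 48 * 25/16 = 75

75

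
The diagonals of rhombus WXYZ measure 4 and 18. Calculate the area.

Area = (4 * 18) / 2 = 72 / 2 = 36

36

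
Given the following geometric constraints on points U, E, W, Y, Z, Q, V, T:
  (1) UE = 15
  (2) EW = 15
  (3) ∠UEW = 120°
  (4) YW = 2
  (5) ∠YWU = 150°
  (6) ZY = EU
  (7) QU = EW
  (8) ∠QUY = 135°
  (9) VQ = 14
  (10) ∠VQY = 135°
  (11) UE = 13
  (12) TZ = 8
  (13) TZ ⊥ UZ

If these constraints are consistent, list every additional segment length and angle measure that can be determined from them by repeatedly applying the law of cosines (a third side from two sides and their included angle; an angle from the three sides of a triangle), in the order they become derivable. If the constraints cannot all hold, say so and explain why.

These constraints are not satisfiable: (1) UE = 15 and (11) UE = 13 assign two different lengths to the same segment. No planar figure meets all of them, so nothing further can be derived.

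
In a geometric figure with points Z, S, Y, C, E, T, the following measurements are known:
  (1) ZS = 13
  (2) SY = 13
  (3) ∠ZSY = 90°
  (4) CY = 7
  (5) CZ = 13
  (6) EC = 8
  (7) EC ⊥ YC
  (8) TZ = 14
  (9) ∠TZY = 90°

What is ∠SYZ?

Step 1: By the law of cosines on triangle YSZ: YZ² = 13² + 13² − 2·13·13·cos(90°) = 338, so YZ = 13·√2.
Step 2: By the inverse law of cosines on triangle SYZ: cos(∠SYZ) = (13² + (13·√2)² − 13²) / (2·13·13·√2) = 338/478 = 0.7071, so ∠SYZ = 45°.

Therefore, the measure of angle ∠SYZ = 45°.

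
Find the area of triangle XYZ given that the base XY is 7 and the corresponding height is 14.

A triangle's area is half the area of a rectangle with the same base and height.
Area = (1/2) * 7 * 14 = 49.

49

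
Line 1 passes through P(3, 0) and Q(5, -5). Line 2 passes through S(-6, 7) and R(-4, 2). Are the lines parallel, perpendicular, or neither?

Slope of line 1: m1 = (-5 - 0)/(5 - 3) = -5/2 = -5/2
Slope of line 2: m2 = (2 - 7)/(-4 - -6) = -5/2 = -5/2
Two lines are parallel if and only if they have equal slopes (or both are vertical).
Here m1 = m2 = -5/2, confirming the lines are parallel.

Parallel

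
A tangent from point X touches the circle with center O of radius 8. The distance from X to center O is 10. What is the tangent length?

tangent = √(d² - r²) = √(10² - 8²) = √(100 - 64) = √36 = 6

6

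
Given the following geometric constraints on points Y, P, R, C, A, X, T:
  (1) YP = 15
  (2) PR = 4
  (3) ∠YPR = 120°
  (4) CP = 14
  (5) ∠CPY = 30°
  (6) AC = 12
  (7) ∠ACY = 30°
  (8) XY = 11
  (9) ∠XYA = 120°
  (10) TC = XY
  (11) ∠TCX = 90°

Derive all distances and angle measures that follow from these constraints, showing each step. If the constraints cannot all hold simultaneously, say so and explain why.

The constraints are consistent.

From the given relations:
  TC = XY = 11

Step 1: From YP = 15, PR = 4, and ∠YPR = 120°, by the law of cosines:
  YR² = YP² + PR² - 2·YP·PR·cos(120°) = 225 + 16 + 60 = 301
  YR ≈ 17.35

Step 2: From YP = 15, PC = 14, and ∠YPC = 30°, by the law of cosines:
  YC² = YP² + PC² - 2·YP·PC·cos(30°) = 225 + 196 - 363.7 = 57.27
  YC ≈ 7.57

Step 3: From YC = 7.57, CA = 12, and ∠YCA = 30°, by the law of cosines:
  YA² = YC² + CA² - 2·YC·CA·cos(30°) = 57.27 + 144 - 157.3 = 43.98
  YA ≈ 6.63

Step 4: From YC = 7.57, YP = 15, CP = 14, by the inverse law of cosines:
  cos(∠CYP) = (YC² + YP² - CP²) / (2·YC·YP)
  ∠CYP = 67.67°

Step 5: From YP = 15, YR = 17.35, PR = 4, by the inverse law of cosines:
  cos(∠PYR) = (YP² + YR² - PR²) / (2·YP·YR)
  ∠PYR = 11.52°

Step 6: From RP = 4, RY = 17.35, PY = 15, by the inverse law of cosines:
  cos(∠PRY) = (RP² + RY² - PY²) / (2·RP·RY)
  ∠PRY = 48.48°

Step 7: From CP = 14, CY = 7.57, PY = 15, by the inverse law of cosines:
  cos(∠PCY) = (CP² + CY² - PY²) / (2·CP·CY)
  ∠PCY = 82.33°

Step 8: From AY = 6.63, YX = 11, and ∠AYX = 120°, by the law of cosines:
  AX² = AY² + YX² - 2·AY·YX·cos(120°) = 43.98 + 121 + 72.95 = 237.9
  AX ≈ 15.42

Step 9: From YA = 6.63, YC = 7.57, AC = 12, by the inverse law of cosines:
  cos(∠AYC) = (YA² + YC² - AC²) / (2·YA·YC)
  ∠AYC = 115.21°

Step 10: From AC = 12, AY = 6.63, CY = 7.57, by the inverse law of cosines:
  cos(∠CAY) = (AC² + AY² - CY²) / (2·AC·AY)
  ∠CAY = 34.79°

Step 11: From AX = 15.42, AY = 6.63, XY = 11, by the inverse law of cosines:
  cos(∠XAY) = (AX² + AY² - XY²) / (2·AX·AY)
  ∠XAY = 38.14°

Step 12: From XA = 15.42, XY = 11, AY = 6.63, by the inverse law of cosines:
  cos(∠AXY) = (XA² + XY² - AY²) / (2·XA·XY)
  ∠AXY = 21.86°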